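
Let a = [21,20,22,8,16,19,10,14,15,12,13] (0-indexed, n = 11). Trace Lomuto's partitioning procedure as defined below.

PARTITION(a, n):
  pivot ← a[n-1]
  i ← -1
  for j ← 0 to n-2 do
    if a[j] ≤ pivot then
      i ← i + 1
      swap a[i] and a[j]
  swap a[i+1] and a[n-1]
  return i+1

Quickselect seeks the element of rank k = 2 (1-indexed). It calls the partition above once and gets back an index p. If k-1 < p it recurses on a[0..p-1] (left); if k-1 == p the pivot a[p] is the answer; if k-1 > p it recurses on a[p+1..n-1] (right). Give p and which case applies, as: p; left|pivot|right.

pivot=13, i=-1
j=0: 21>13, skip
j=1: 20>13, skip
j=2: 22>13, skip
j=3: 8≤13, i=0, swap(0,3) ⇒ [8,20,22,21,16,19,10,14,15,12,13]
j=4: 16>13, skip
j=5: 19>13, skip
j=6: 10≤13, i=1, swap(1,6) ⇒ [8,10,22,21,16,19,20,14,15,12,13]
j=7: 14>13, skip
j=8: 15>13, skip
j=9: 12≤13, i=2, swap(2,9) ⇒ [8,10,12,21,16,19,20,14,15,22,13]
swap(3,10) ⇒ [8,10,12,13,16,19,20,14,15,22,21]; return 3
p = 3; k-1 = 1 < 3 ⇒ left

3; left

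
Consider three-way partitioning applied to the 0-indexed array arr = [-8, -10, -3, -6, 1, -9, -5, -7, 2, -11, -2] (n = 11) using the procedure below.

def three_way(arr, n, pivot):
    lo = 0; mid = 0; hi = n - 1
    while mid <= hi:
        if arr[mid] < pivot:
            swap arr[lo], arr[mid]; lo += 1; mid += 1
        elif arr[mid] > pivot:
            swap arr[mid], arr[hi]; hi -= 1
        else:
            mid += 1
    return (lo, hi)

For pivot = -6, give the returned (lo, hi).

(5, 5)

lo=0 mid=0 hi=10
-8<-6: swap(0,0), lo=1 mid=1 ⇒ [-8, -10, -3, -6, 1, -9, -5, -7, 2, -11, -2]
-10<-6: swap(1,1), lo=2 mid=2 ⇒ [-8, -10, -3, -6, 1, -9, -5, -7, 2, -11, -2]
-3>-6: swap(2,10), hi=9 ⇒ [-8, -10, -2, -6, 1, -9, -5, -7, 2, -11, -3]
-2>-6: swap(2,9), hi=8 ⇒ [-8, -10, -11, -6, 1, -9, -5, -7, 2, -2, -3]
-11<-6: swap(2,2), lo=3 mid=3 ⇒ [-8, -10, -11, -6, 1, -9, -5, -7, 2, -2, -3]
-6=-6: mid=4
1>-6: swap(4,8), hi=7 ⇒ [-8, -10, -11, -6, 2, -9, -5, -7, 1, -2, -3]
2>-6: swap(4,7), hi=6 ⇒ [-8, -10, -11, -6, -7, -9, -5, 2, 1, -2, -3]
-7<-6: swap(3,4), lo=4 mid=5 ⇒ [-8, -10, -11, -7, -6, -9, -5, 2, 1, -2, -3]
-9<-6: swap(4,5), lo=5 mid=6 ⇒ [-8, -10, -11, -7, -9, -6, -5, 2, 1, -2, -3]
-5>-6: swap(6,6), hi=5 ⇒ [-8, -10, -11, -7, -9, -6, -5, 2, 1, -2, -3]
done. lo=5 hi=5; arr=[-8, -10, -11, -7, -9, -6, -5, 2, 1, -2, -3]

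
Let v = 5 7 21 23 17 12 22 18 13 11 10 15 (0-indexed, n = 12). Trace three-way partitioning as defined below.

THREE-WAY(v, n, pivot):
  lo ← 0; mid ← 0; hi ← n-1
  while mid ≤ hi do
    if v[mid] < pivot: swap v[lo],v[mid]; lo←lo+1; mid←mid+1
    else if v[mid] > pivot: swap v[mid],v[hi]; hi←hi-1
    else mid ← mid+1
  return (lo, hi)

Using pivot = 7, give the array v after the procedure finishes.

lo=0 mid=0 hi=11
5<7: swap(0,0), lo=1 mid=1 ⇒ 5 7 21 23 17 12 22 18 13 11 10 15
7=7: mid=2
21>7: swap(2,11), hi=10 ⇒ 5 7 15 23 17 12 22 18 13 11 10 21
15>7: swap(2,10), hi=9 ⇒ 5 7 10 23 17 12 22 18 13 11 15 21
10>7: swap(2,9), hi=8 ⇒ 5 7 11 23 17 12 22 18 13 10 15 21
11>7: swap(2,8), hi=7 ⇒ 5 7 13 23 17 12 22 18 11 10 15 21
13>7: swap(2,7), hi=6 ⇒ 5 7 18 23 17 12 22 13 11 10 15 21
18>7: swap(2,6), hi=5 ⇒ 5 7 22 23 17 12 18 13 11 10 15 21
22>7: swap(2,5), hi=4 ⇒ 5 7 12 23 17 22 18 13 11 10 15 21
12>7: swap(2,4), hi=3 ⇒ 5 7 17 23 12 22 18 13 11 10 15 21
17>7: swap(2,3), hi=2 ⇒ 5 7 23 17 12 22 18 13 11 10 15 21
23>7: swap(2,2), hi=1 ⇒ 5 7 23 17 12 22 18 13 11 10 15 21
done. lo=1 hi=1; v=5 7 23 17 12 22 18 13 11 10 15 21

5 7 23 17 12 22 18 13 11 10 15 21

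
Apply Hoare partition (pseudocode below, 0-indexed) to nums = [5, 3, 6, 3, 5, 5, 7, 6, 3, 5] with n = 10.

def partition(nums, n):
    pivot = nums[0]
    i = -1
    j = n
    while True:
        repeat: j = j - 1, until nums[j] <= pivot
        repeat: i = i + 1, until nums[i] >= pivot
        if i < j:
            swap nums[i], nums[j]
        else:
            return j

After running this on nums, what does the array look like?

pivot=5
j stops at 9 (5), i stops at 0 (5); swap ⇒ [5, 3, 6, 3, 5, 5, 7, 6, 3, 5]
j stops at 8 (3), i stops at 2 (6); swap ⇒ [5, 3, 3, 3, 5, 5, 7, 6, 6, 5]
j stops at 5 (5), i stops at 4 (5); swap ⇒ [5, 3, 3, 3, 5, 5, 7, 6, 6, 5]
j stops at 4, i stops at 5; i≥j ⇒ return 4. nums=[5, 3, 3, 3, 5, 5, 7, 6, 6, 5]

[5, 3, 3, 3, 5, 5, 7, 6, 6, 5]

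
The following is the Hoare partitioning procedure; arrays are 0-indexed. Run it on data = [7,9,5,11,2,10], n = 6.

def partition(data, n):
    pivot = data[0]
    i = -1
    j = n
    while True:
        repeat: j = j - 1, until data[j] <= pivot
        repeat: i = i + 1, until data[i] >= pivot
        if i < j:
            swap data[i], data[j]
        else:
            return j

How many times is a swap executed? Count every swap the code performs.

pivot = data[0] = 7; i = -1, j = 6
j→4 (data[4]=2≤7), i→0 (data[0]=7≥7); i<j, swap → [2,9,5,11,7,10]
j→2 (data[2]=5≤7), i→1 (data[1]=9≥7); i<j, swap → [2,5,9,11,7,10]
j→1, i→2; i≥j, return j=1. data = [2,5,9,11,7,10]

2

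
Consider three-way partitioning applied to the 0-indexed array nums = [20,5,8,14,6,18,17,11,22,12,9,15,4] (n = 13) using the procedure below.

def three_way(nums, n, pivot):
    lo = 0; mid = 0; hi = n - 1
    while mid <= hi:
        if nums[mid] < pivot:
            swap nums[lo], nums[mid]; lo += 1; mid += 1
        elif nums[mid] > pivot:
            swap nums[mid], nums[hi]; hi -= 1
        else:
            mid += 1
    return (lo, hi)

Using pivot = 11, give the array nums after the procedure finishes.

[4,5,8,9,6,11,17,22,12,18,15,14,20]

lo=0 mid=0 hi=12
20>11: swap(0,12), hi=11 ⇒ [4,5,8,14,6,18,17,11,22,12,9,15,20]
4<11: swap(0,0), lo=1 mid=1 ⇒ [4,5,8,14,6,18,17,11,22,12,9,15,20]
5<11: swap(1,1), lo=2 mid=2 ⇒ [4,5,8,14,6,18,17,11,22,12,9,15,20]
8<11: swap(2,2), lo=3 mid=3 ⇒ [4,5,8,14,6,18,17,11,22,12,9,15,20]
14>11: swap(3,11), hi=10 ⇒ [4,5,8,15,6,18,17,11,22,12,9,14,20]
15>11: swap(3,10), hi=9 ⇒ [4,5,8,9,6,18,17,11,22,12,15,14,20]
9<11: swap(3,3), lo=4 mid=4 ⇒ [4,5,8,9,6,18,17,11,22,12,15,14,20]
6<11: swap(4,4), lo=5 mid=5 ⇒ [4,5,8,9,6,18,17,11,22,12,15,14,20]
18>11: swap(5,9), hi=8 ⇒ [4,5,8,9,6,12,17,11,22,18,15,14,20]
12>11: swap(5,8), hi=7 ⇒ [4,5,8,9,6,22,17,11,12,18,15,14,20]
22>11: swap(5,7), hi=6 ⇒ [4,5,8,9,6,11,17,22,12,18,15,14,20]
11=11: mid=6
17>11: swap(6,6), hi=5 ⇒ [4,5,8,9,6,11,17,22,12,18,15,14,20]
done. lo=5 hi=5; nums=[4,5,8,9,6,11,17,22,12,18,15,14,20]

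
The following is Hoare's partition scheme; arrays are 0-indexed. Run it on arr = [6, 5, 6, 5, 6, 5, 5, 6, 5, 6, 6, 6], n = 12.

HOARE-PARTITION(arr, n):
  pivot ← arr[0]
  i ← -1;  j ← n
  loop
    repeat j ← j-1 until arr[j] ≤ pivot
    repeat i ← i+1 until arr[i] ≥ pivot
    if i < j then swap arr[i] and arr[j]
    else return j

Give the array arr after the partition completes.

[6, 5, 6, 5, 6, 5, 5, 5, 6, 6, 6, 6]

pivot=6
j stops at 11 (6), i stops at 0 (6); swap ⇒ [6, 5, 6, 5, 6, 5, 5, 6, 5, 6, 6, 6]
j stops at 10 (6), i stops at 2 (6); swap ⇒ [6, 5, 6, 5, 6, 5, 5, 6, 5, 6, 6, 6]
j stops at 9 (6), i stops at 4 (6); swap ⇒ [6, 5, 6, 5, 6, 5, 5, 6, 5, 6, 6, 6]
j stops at 8 (5), i stops at 7 (6); swap ⇒ [6, 5, 6, 5, 6, 5, 5, 5, 6, 6, 6, 6]
j stops at 7, i stops at 8; i≥j ⇒ return 7. arr=[6, 5, 6, 5, 6, 5, 5, 5, 6, 6, 6, 6]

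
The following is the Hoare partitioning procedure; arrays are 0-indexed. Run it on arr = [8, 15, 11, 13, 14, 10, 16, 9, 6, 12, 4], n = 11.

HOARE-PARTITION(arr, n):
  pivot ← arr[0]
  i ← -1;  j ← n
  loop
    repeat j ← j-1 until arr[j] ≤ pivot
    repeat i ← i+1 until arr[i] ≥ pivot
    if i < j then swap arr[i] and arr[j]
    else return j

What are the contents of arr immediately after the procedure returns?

[4, 6, 11, 13, 14, 10, 16, 9, 15, 12, 8]

pivot=8
j stops at 10 (4), i stops at 0 (8); swap ⇒ [4, 15, 11, 13, 14, 10, 16, 9, 6, 12, 8]
j stops at 8 (6), i stops at 1 (15); swap ⇒ [4, 6, 11, 13, 14, 10, 16, 9, 15, 12, 8]
j stops at 1, i stops at 2; i≥j ⇒ return 1. arr=[4, 6, 11, 13, 14, 10, 16, 9, 15, 12, 8]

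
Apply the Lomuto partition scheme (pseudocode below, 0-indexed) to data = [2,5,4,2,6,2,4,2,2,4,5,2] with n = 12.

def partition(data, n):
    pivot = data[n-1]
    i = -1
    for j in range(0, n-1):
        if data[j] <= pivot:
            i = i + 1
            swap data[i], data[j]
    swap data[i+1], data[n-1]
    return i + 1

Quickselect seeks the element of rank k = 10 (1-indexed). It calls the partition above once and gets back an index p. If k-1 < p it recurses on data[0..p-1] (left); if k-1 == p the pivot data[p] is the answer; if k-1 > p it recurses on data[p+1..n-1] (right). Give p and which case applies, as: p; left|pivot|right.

5; right

pivot = data[11] = 2; i = -1
j=0: data[0]=2 ≤ 2 → i=0, swap data[0],data[0] (no change) → [2,5,4,2,6,2,4,2,2,4,5,2]
j=1: data[1]=5 > 2 → no swap
j=2: data[2]=4 > 2 → no swap
j=3: data[3]=2 ≤ 2 → i=1, swap data[1],data[3] → [2,2,4,5,6,2,4,2,2,4,5,2]
j=4: data[4]=6 > 2 → no swap
j=5: data[5]=2 ≤ 2 → i=2, swap data[2],data[5] → [2,2,2,5,6,4,4,2,2,4,5,2]
j=6: data[6]=4 > 2 → no swap
j=7: data[7]=2 ≤ 2 → i=3, swap data[3],data[7] → [2,2,2,2,6,4,4,5,2,4,5,2]
j=8: data[8]=2 ≤ 2 → i=4, swap data[4],data[8] → [2,2,2,2,2,4,4,5,6,4,5,2]
j=9: data[9]=4 > 2 → no swap
j=10: data[10]=5 > 2 → no swap
final swap data[5],data[11] → [2,2,2,2,2,2,4,5,6,4,5,4]; return 5
p = 5; k-1 = 9 > 5 ⇒ right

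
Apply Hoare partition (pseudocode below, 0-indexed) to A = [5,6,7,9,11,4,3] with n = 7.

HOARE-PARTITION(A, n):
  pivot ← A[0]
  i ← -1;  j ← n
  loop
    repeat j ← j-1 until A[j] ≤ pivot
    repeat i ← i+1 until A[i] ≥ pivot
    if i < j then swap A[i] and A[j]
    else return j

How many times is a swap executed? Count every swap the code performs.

2

pivot = A[0] = 5; i = -1, j = 7
j→6 (A[6]=3≤5), i→0 (A[0]=5≥5); i<j, swap → [3,6,7,9,11,4,5]
j→5 (A[5]=4≤5), i→1 (A[1]=6≥5); i<j, swap → [3,4,7,9,11,6,5]
j→1, i→2; i≥j, return j=1. A = [3,4,7,9,11,6,5]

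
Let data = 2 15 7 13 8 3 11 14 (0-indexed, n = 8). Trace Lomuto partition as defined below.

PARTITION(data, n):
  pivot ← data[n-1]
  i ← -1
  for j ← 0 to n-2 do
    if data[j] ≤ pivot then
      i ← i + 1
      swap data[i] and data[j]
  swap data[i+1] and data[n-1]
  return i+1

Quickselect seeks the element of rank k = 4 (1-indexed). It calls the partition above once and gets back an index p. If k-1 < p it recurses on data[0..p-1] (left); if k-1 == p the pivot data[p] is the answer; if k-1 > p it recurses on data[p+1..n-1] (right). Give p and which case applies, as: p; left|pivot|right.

pivot=14, i=-1
j=0: 2≤14, i=0, swap(0,0) ⇒ 2 15 7 13 8 3 11 14
j=1: 15>14, skip
j=2: 7≤14, i=1, swap(1,2) ⇒ 2 7 15 13 8 3 11 14
j=3: 13≤14, i=2, swap(2,3) ⇒ 2 7 13 15 8 3 11 14
j=4: 8≤14, i=3, swap(3,4) ⇒ 2 7 13 8 15 3 11 14
j=5: 3≤14, i=4, swap(4,5) ⇒ 2 7 13 8 3 15 11 14
j=6: 11≤14, i=5, swap(5,6) ⇒ 2 7 13 8 3 11 15 14
swap(6,7) ⇒ 2 7 13 8 3 11 14 15; return 6
p = 6; k-1 = 3 < 6 ⇒ left

6; left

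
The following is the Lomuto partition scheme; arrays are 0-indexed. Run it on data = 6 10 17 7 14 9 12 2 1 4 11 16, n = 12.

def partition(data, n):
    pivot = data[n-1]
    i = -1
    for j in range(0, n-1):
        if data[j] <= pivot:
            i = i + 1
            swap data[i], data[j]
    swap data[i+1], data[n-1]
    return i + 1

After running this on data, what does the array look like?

6 10 7 14 9 12 2 1 4 11 16 17

pivot = data[11] = 16; i = -1
j=0: data[0]=6 ≤ 16 → i=0, swap data[0],data[0] (no change) → 6 10 17 7 14 9 12 2 1 4 11 16
j=1: data[1]=10 ≤ 16 → i=1, swap data[1],data[1] (no change) → 6 10 17 7 14 9 12 2 1 4 11 16
j=2: data[2]=17 > 16 → no swap
j=3: data[3]=7 ≤ 16 → i=2, swap data[2],data[3] → 6 10 7 17 14 9 12 2 1 4 11 16
j=4: data[4]=14 ≤ 16 → i=3, swap data[3],data[4] → 6 10 7 14 17 9 12 2 1 4 11 16
j=5: data[5]=9 ≤ 16 → i=4, swap data[4],data[5] → 6 10 7 14 9 17 12 2 1 4 11 16
j=6: data[6]=12 ≤ 16 → i=5, swap data[5],data[6] → 6 10 7 14 9 12 17 2 1 4 11 16
j=7: data[7]=2 ≤ 16 → i=6, swap data[6],data[7] → 6 10 7 14 9 12 2 17 1 4 11 16
j=8: data[8]=1 ≤ 16 → i=7, swap data[7],data[8] → 6 10 7 14 9 12 2 1 17 4 11 16
j=9: data[9]=4 ≤ 16 → i=8, swap data[8],data[9] → 6 10 7 14 9 12 2 1 4 17 11 16
j=10: data[10]=11 ≤ 16 → i=9, swap data[9],data[10] → 6 10 7 14 9 12 2 1 4 11 17 16
final swap data[10],data[11] → 6 10 7 14 9 12 2 1 4 11 16 17; return 10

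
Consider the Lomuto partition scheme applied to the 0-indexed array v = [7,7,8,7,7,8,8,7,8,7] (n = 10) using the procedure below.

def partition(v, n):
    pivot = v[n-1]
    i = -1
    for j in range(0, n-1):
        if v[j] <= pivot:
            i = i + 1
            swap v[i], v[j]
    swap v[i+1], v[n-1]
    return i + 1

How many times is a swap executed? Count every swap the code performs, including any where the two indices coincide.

6

pivot = v[9] = 7; i = -1
j=0: v[0]=7 ≤ 7 → i=0, swap v[0],v[0] (no change) → [7,7,8,7,7,8,8,7,8,7]
j=1: v[1]=7 ≤ 7 → i=1, swap v[1],v[1] (no change) → [7,7,8,7,7,8,8,7,8,7]
j=2: v[2]=8 > 7 → no swap
j=3: v[3]=7 ≤ 7 → i=2, swap v[2],v[3] → [7,7,7,8,7,8,8,7,8,7]
j=4: v[4]=7 ≤ 7 → i=3, swap v[3],v[4] → [7,7,7,7,8,8,8,7,8,7]
j=5: v[5]=8 > 7 → no swap
j=6: v[6]=8 > 7 → no swap
j=7: v[7]=7 ≤ 7 → i=4, swap v[4],v[7] → [7,7,7,7,7,8,8,8,8,7]
j=8: v[8]=8 > 7 → no swap
final swap v[5],v[9] → [7,7,7,7,7,7,8,8,8,8]; return 5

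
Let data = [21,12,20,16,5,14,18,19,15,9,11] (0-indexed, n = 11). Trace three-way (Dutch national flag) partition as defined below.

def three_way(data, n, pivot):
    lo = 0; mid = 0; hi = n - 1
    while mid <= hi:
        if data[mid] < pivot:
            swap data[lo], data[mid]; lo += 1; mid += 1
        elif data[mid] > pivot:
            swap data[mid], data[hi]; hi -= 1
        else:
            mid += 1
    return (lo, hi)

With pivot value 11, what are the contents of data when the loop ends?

lo=0 mid=0 hi=10
21>11: swap(0,10), hi=9 ⇒ [11,12,20,16,5,14,18,19,15,9,21]
11=11: mid=1
12>11: swap(1,9), hi=8 ⇒ [11,9,20,16,5,14,18,19,15,12,21]
9<11: swap(0,1), lo=1 mid=2 ⇒ [9,11,20,16,5,14,18,19,15,12,21]
20>11: swap(2,8), hi=7 ⇒ [9,11,15,16,5,14,18,19,20,12,21]
15>11: swap(2,7), hi=6 ⇒ [9,11,19,16,5,14,18,15,20,12,21]
19>11: swap(2,6), hi=5 ⇒ [9,11,18,16,5,14,19,15,20,12,21]
18>11: swap(2,5), hi=4 ⇒ [9,11,14,16,5,18,19,15,20,12,21]
14>11: swap(2,4), hi=3 ⇒ [9,11,5,16,14,18,19,15,20,12,21]
5<11: swap(1,2), lo=2 mid=3 ⇒ [9,5,11,16,14,18,19,15,20,12,21]
16>11: swap(3,3), hi=2 ⇒ [9,5,11,16,14,18,19,15,20,12,21]
done. lo=2 hi=2; data=[9,5,11,16,14,18,19,15,20,12,21]

[9,5,11,16,14,18,19,15,20,12,21]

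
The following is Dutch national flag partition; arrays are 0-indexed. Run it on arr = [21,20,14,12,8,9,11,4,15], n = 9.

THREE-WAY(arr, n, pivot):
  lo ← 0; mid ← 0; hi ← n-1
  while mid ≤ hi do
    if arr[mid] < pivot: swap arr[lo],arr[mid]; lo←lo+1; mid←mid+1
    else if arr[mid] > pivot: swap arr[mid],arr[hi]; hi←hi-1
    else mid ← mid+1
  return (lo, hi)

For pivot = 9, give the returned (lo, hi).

lo=0 mid=0 hi=8
21>9: swap(0,8), hi=7 ⇒ [15,20,14,12,8,9,11,4,21]
15>9: swap(0,7), hi=6 ⇒ [4,20,14,12,8,9,11,15,21]
4<9: swap(0,0), lo=1 mid=1 ⇒ [4,20,14,12,8,9,11,15,21]
20>9: swap(1,6), hi=5 ⇒ [4,11,14,12,8,9,20,15,21]
11>9: swap(1,5), hi=4 ⇒ [4,9,14,12,8,11,20,15,21]
9=9: mid=2
14>9: swap(2,4), hi=3 ⇒ [4,9,8,12,14,11,20,15,21]
8<9: swap(1,2), lo=2 mid=3 ⇒ [4,8,9,12,14,11,20,15,21]
12>9: swap(3,3), hi=2 ⇒ [4,8,9,12,14,11,20,15,21]
done. lo=2 hi=2; arr=[4,8,9,12,14,11,20,15,21]

(2, 2)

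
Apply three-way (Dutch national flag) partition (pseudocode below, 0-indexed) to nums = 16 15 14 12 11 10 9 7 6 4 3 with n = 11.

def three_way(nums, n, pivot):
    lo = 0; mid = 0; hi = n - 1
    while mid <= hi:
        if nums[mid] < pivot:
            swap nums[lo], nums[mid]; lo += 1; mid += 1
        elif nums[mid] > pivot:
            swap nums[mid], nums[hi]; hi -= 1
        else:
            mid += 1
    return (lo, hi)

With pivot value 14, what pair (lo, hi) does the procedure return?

(8, 8)

lo=0 mid=0 hi=10
16>14: swap(0,10), hi=9 ⇒ 3 15 14 12 11 10 9 7 6 4 16
3<14: swap(0,0), lo=1 mid=1 ⇒ 3 15 14 12 11 10 9 7 6 4 16
15>14: swap(1,9), hi=8 ⇒ 3 4 14 12 11 10 9 7 6 15 16
4<14: swap(1,1), lo=2 mid=2 ⇒ 3 4 14 12 11 10 9 7 6 15 16
14=14: mid=3
12<14: swap(2,3), lo=3 mid=4 ⇒ 3 4 12 14 11 10 9 7 6 15 16
11<14: swap(3,4), lo=4 mid=5 ⇒ 3 4 12 11 14 10 9 7 6 15 16
10<14: swap(4,5), lo=5 mid=6 ⇒ 3 4 12 11 10 14 9 7 6 15 16
9<14: swap(5,6), lo=6 mid=7 ⇒ 3 4 12 11 10 9 14 7 6 15 16
7<14: swap(6,7), lo=7 mid=8 ⇒ 3 4 12 11 10 9 7 14 6 15 16
6<14: swap(7,8), lo=8 mid=9 ⇒ 3 4 12 11 10 9 7 6 14 15 16
done. lo=8 hi=8; nums=3 4 12 11 10 9 7 6 14 15 16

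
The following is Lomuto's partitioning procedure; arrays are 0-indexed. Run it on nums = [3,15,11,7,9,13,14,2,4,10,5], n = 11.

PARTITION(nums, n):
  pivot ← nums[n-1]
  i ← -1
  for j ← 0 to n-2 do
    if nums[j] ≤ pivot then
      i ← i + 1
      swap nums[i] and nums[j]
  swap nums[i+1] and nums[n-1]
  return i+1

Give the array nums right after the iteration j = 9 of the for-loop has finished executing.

[3,2,4,7,9,13,14,15,11,10,5]

pivot = nums[10] = 5; i = -1
j=0: nums[0]=3 ≤ 5 → i=0, swap nums[0],nums[0] (no change) → [3,15,11,7,9,13,14,2,4,10,5]
j=1: nums[1]=15 > 5 → no swap
j=2: nums[2]=11 > 5 → no swap
j=3: nums[3]=7 > 5 → no swap
j=4: nums[4]=9 > 5 → no swap
j=5: nums[5]=13 > 5 → no swap
j=6: nums[6]=14 > 5 → no swap
j=7: nums[7]=2 ≤ 5 → i=1, swap nums[1],nums[7] → [3,2,11,7,9,13,14,15,4,10,5]
j=8: nums[8]=4 ≤ 5 → i=2, swap nums[2],nums[8] → [3,2,4,7,9,13,14,15,11,10,5]
j=9: nums[9]=10 > 5 → no swap
(after j=9) nums = [3,2,4,7,9,13,14,15,11,10,5]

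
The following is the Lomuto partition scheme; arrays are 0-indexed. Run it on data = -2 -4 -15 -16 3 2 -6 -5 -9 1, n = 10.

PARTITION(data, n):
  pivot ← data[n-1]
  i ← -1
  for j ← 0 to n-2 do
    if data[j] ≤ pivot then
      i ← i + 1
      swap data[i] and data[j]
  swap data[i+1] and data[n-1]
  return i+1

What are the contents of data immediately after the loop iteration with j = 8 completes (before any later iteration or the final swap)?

-2 -4 -15 -16 -6 -5 -9 2 3 1

pivot=1, i=-1
j=0: -2≤1, i=0, swap(0,0) ⇒ -2 -4 -15 -16 3 2 -6 -5 -9 1
j=1: -4≤1, i=1, swap(1,1) ⇒ -2 -4 -15 -16 3 2 -6 -5 -9 1
j=2: -15≤1, i=2, swap(2,2) ⇒ -2 -4 -15 -16 3 2 -6 -5 -9 1
j=3: -16≤1, i=3, swap(3,3) ⇒ -2 -4 -15 -16 3 2 -6 -5 -9 1
j=4: 3>1, skip
j=5: 2>1, skip
j=6: -6≤1, i=4, swap(4,6) ⇒ -2 -4 -15 -16 -6 2 3 -5 -9 1
j=7: -5≤1, i=5, swap(5,7) ⇒ -2 -4 -15 -16 -6 -5 3 2 -9 1
j=8: -9≤1, i=6, swap(6,8) ⇒ -2 -4 -15 -16 -6 -5 -9 2 3 1
(after j=8) data = -2 -4 -15 -16 -6 -5 -9 2 3 1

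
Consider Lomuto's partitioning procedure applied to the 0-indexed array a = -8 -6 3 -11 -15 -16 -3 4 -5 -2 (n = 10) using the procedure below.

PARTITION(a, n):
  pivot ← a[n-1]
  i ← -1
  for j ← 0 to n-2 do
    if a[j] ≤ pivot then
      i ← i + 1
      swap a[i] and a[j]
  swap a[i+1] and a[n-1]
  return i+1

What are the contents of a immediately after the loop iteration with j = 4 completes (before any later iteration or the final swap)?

-8 -6 -11 -15 3 -16 -3 4 -5 -2

pivot=-2, i=-1
j=0: -8≤-2, i=0, swap(0,0) ⇒ -8 -6 3 -11 -15 -16 -3 4 -5 -2
j=1: -6≤-2, i=1, swap(1,1) ⇒ -8 -6 3 -11 -15 -16 -3 4 -5 -2
j=2: 3>-2, skip
j=3: -11≤-2, i=2, swap(2,3) ⇒ -8 -6 -11 3 -15 -16 -3 4 -5 -2
j=4: -15≤-2, i=3, swap(3,4) ⇒ -8 -6 -11 -15 3 -16 -3 4 -5 -2
(after j=4) a = -8 -6 -11 -15 3 -16 -3 4 -5 -2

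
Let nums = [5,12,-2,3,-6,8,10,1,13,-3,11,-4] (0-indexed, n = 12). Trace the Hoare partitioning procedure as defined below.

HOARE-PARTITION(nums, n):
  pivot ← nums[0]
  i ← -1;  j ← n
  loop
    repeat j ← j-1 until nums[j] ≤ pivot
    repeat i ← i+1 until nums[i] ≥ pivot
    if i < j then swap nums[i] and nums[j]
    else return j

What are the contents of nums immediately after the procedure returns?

pivot = nums[0] = 5; i = -1, j = 12
j→11 (nums[11]=-4≤5), i→0 (nums[0]=5≥5); i<j, swap → [-4,12,-2,3,-6,8,10,1,13,-3,11,5]
j→9 (nums[9]=-3≤5), i→1 (nums[1]=12≥5); i<j, swap → [-4,-3,-2,3,-6,8,10,1,13,12,11,5]
j→7 (nums[7]=1≤5), i→5 (nums[5]=8≥5); i<j, swap → [-4,-3,-2,3,-6,1,10,8,13,12,11,5]
j→5, i→6; i≥j, return j=5. nums = [-4,-3,-2,3,-6,1,10,8,13,12,11,5]

[-4,-3,-2,3,-6,1,10,8,13,12,11,5]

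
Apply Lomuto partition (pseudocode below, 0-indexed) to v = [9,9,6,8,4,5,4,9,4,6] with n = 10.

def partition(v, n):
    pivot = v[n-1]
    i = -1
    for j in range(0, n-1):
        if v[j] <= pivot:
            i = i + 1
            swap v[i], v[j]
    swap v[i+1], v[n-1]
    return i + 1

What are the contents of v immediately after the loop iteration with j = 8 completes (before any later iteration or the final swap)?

pivot=6, i=-1
j=0: 9>6, skip
j=1: 9>6, skip
j=2: 6≤6, i=0, swap(0,2) ⇒ [6,9,9,8,4,5,4,9,4,6]
j=3: 8>6, skip
j=4: 4≤6, i=1, swap(1,4) ⇒ [6,4,9,8,9,5,4,9,4,6]
j=5: 5≤6, i=2, swap(2,5) ⇒ [6,4,5,8,9,9,4,9,4,6]
j=6: 4≤6, i=3, swap(3,6) ⇒ [6,4,5,4,9,9,8,9,4,6]
j=7: 9>6, skip
j=8: 4≤6, i=4, swap(4,8) ⇒ [6,4,5,4,4,9,8,9,9,6]
(after j=8) v = [6,4,5,4,4,9,8,9,9,6]

[6,4,5,4,4,9,8,9,9,6]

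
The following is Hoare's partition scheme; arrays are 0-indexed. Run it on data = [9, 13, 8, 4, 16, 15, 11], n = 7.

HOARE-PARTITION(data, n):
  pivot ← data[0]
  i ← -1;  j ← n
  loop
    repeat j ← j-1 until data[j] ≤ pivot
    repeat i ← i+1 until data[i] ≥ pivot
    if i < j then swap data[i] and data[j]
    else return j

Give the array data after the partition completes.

[4, 8, 13, 9, 16, 15, 11]

pivot=9
j stops at 3 (4), i stops at 0 (9); swap ⇒ [4, 13, 8, 9, 16, 15, 11]
j stops at 2 (8), i stops at 1 (13); swap ⇒ [4, 8, 13, 9, 16, 15, 11]
j stops at 1, i stops at 2; i≥j ⇒ return 1. data=[4, 8, 13, 9, 16, 15, 11]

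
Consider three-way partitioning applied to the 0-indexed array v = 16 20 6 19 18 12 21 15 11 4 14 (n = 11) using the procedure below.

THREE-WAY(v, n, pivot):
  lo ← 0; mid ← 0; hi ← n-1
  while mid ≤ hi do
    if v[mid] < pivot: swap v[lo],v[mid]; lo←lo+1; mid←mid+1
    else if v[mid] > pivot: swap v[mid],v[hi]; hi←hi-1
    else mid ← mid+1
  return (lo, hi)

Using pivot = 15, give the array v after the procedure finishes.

14 4 6 11 12 15 21 18 19 20 16

pivot = 15; lo=0, mid=0, hi=10
v[mid]=16>15: swap v[0],v[10]; hi=9 → 14 20 6 19 18 12 21 15 11 4 16
v[mid]=14<15: swap v[0],v[0]; lo=1,mid=1 → 14 20 6 19 18 12 21 15 11 4 16
v[mid]=20>15: swap v[1],v[9]; hi=8 → 14 4 6 19 18 12 21 15 11 20 16
v[mid]=4<15: swap v[1],v[1]; lo=2,mid=2 → 14 4 6 19 18 12 21 15 11 20 16
v[mid]=6<15: swap v[2],v[2]; lo=3,mid=3 → 14 4 6 19 18 12 21 15 11 20 16
v[mid]=19>15: swap v[3],v[8]; hi=7 → 14 4 6 11 18 12 21 15 19 20 16
v[mid]=11<15: swap v[3],v[3]; lo=4,mid=4 → 14 4 6 11 18 12 21 15 19 20 16
v[mid]=18>15: swap v[4],v[7]; hi=6 → 14 4 6 11 15 12 21 18 19 20 16
v[mid]=15=15: mid=5
v[mid]=12<15: swap v[4],v[5]; lo=5,mid=6 → 14 4 6 11 12 15 21 18 19 20 16
v[mid]=21>15: swap v[6],v[6]; hi=5 → 14 4 6 11 12 15 21 18 19 20 16
end: lo=5, hi=5; v = 14 4 6 11 12 15 21 18 19 20 16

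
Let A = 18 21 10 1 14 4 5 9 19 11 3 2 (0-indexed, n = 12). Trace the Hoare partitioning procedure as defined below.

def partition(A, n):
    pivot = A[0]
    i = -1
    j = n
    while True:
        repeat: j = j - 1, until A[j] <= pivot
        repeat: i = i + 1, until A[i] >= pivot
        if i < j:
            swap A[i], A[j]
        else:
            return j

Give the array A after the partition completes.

pivot=18
j stops at 11 (2), i stops at 0 (18); swap ⇒ 2 21 10 1 14 4 5 9 19 11 3 18
j stops at 10 (3), i stops at 1 (21); swap ⇒ 2 3 10 1 14 4 5 9 19 11 21 18
j stops at 9 (11), i stops at 8 (19); swap ⇒ 2 3 10 1 14 4 5 9 11 19 21 18
j stops at 8, i stops at 9; i≥j ⇒ return 8. A=2 3 10 1 14 4 5 9 11 19 21 18

2 3 10 1 14 4 5 9 11 19 21 18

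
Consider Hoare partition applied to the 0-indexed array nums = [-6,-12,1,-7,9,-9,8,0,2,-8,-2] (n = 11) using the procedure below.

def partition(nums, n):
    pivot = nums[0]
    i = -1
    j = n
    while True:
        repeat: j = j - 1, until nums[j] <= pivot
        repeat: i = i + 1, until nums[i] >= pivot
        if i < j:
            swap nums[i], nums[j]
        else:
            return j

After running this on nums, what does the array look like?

[-8,-12,-9,-7,9,1,8,0,2,-6,-2]

pivot = nums[0] = -6; i = -1, j = 11
j→9 (nums[9]=-8≤-6), i→0 (nums[0]=-6≥-6); i<j, swap → [-8,-12,1,-7,9,-9,8,0,2,-6,-2]
j→5 (nums[5]=-9≤-6), i→2 (nums[2]=1≥-6); i<j, swap → [-8,-12,-9,-7,9,1,8,0,2,-6,-2]
j→3, i→4; i≥j, return j=3. nums = [-8,-12,-9,-7,9,1,8,0,2,-6,-2]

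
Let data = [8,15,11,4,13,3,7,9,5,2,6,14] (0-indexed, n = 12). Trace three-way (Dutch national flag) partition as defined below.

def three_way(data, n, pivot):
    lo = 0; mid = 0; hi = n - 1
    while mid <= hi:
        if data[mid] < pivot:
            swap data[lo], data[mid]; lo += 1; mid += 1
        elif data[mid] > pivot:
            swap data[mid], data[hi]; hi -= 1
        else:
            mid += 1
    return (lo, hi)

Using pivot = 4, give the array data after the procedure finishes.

[2,3,4,13,11,7,9,5,15,6,14,8]

lo=0 mid=0 hi=11
8>4: swap(0,11), hi=10 ⇒ [14,15,11,4,13,3,7,9,5,2,6,8]
14>4: swap(0,10), hi=9 ⇒ [6,15,11,4,13,3,7,9,5,2,14,8]
6>4: swap(0,9), hi=8 ⇒ [2,15,11,4,13,3,7,9,5,6,14,8]
2<4: swap(0,0), lo=1 mid=1 ⇒ [2,15,11,4,13,3,7,9,5,6,14,8]
15>4: swap(1,8), hi=7 ⇒ [2,5,11,4,13,3,7,9,15,6,14,8]
5>4: swap(1,7), hi=6 ⇒ [2,9,11,4,13,3,7,5,15,6,14,8]
9>4: swap(1,6), hi=5 ⇒ [2,7,11,4,13,3,9,5,15,6,14,8]
7>4: swap(1,5), hi=4 ⇒ [2,3,11,4,13,7,9,5,15,6,14,8]
3<4: swap(1,1), lo=2 mid=2 ⇒ [2,3,11,4,13,7,9,5,15,6,14,8]
11>4: swap(2,4), hi=3 ⇒ [2,3,13,4,11,7,9,5,15,6,14,8]
13>4: swap(2,3), hi=2 ⇒ [2,3,4,13,11,7,9,5,15,6,14,8]
4=4: mid=3
done. lo=2 hi=2; data=[2,3,4,13,11,7,9,5,15,6,14,8]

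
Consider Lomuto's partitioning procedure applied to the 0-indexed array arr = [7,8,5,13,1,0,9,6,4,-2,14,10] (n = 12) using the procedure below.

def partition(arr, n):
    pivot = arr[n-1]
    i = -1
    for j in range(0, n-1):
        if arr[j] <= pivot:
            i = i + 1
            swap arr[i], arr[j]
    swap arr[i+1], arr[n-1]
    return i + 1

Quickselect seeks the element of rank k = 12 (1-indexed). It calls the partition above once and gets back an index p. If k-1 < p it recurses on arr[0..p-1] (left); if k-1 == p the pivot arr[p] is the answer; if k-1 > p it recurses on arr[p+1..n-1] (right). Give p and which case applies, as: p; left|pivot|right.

pivot = arr[11] = 10; i = -1
j=0: arr[0]=7 ≤ 10 → i=0, swap arr[0],arr[0] (no change) → [7,8,5,13,1,0,9,6,4,-2,14,10]
j=1: arr[1]=8 ≤ 10 → i=1, swap arr[1],arr[1] (no change) → [7,8,5,13,1,0,9,6,4,-2,14,10]
j=2: arr[2]=5 ≤ 10 → i=2, swap arr[2],arr[2] (no change) → [7,8,5,13,1,0,9,6,4,-2,14,10]
j=3: arr[3]=13 > 10 → no swap
j=4: arr[4]=1 ≤ 10 → i=3, swap arr[3],arr[4] → [7,8,5,1,13,0,9,6,4,-2,14,10]
j=5: arr[5]=0 ≤ 10 → i=4, swap arr[4],arr[5] → [7,8,5,1,0,13,9,6,4,-2,14,10]
j=6: arr[6]=9 ≤ 10 → i=5, swap arr[5],arr[6] → [7,8,5,1,0,9,13,6,4,-2,14,10]
j=7: arr[7]=6 ≤ 10 → i=6, swap arr[6],arr[7] → [7,8,5,1,0,9,6,13,4,-2,14,10]
j=8: arr[8]=4 ≤ 10 → i=7, swap arr[7],arr[8] → [7,8,5,1,0,9,6,4,13,-2,14,10]
j=9: arr[9]=-2 ≤ 10 → i=8, swap arr[8],arr[9] → [7,8,5,1,0,9,6,4,-2,13,14,10]
j=10: arr[10]=14 > 10 → no swap
final swap arr[9],arr[11] → [7,8,5,1,0,9,6,4,-2,10,14,13]; return 9
p = 9; k-1 = 11 > 9 ⇒ right

9; right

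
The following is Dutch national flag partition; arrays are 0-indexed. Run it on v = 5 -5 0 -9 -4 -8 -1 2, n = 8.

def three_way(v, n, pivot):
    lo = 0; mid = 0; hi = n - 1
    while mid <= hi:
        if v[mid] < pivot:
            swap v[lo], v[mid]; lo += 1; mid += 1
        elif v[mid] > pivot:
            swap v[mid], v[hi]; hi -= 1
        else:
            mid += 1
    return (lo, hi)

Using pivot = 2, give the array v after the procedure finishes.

-5 0 -9 -4 -8 -1 2 5

pivot = 2; lo=0, mid=0, hi=7
v[mid]=5>2: swap v[0],v[7]; hi=6 → 2 -5 0 -9 -4 -8 -1 5
v[mid]=2=2: mid=1
v[mid]=-5<2: swap v[0],v[1]; lo=1,mid=2 → -5 2 0 -9 -4 -8 -1 5
v[mid]=0<2: swap v[1],v[2]; lo=2,mid=3 → -5 0 2 -9 -4 -8 -1 5
v[mid]=-9<2: swap v[2],v[3]; lo=3,mid=4 → -5 0 -9 2 -4 -8 -1 5
v[mid]=-4<2: swap v[3],v[4]; lo=4,mid=5 → -5 0 -9 -4 2 -8 -1 5
v[mid]=-8<2: swap v[4],v[5]; lo=5,mid=6 → -5 0 -9 -4 -8 2 -1 5
v[mid]=-1<2: swap v[5],v[6]; lo=6,mid=7 → -5 0 -9 -4 -8 -1 2 5
end: lo=6, hi=6; v = -5 0 -9 -4 -8 -1 2 5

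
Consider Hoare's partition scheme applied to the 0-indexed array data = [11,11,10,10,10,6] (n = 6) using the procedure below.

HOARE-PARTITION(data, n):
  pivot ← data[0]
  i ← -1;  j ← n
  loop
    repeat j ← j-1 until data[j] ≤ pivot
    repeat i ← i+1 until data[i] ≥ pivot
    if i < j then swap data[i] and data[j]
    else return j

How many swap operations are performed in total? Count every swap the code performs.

pivot = data[0] = 11; i = -1, j = 6
j→5 (data[5]=6≤11), i→0 (data[0]=11≥11); i<j, swap → [6,11,10,10,10,11]
j→4 (data[4]=10≤11), i→1 (data[1]=11≥11); i<j, swap → [6,10,10,10,11,11]
j→3, i→4; i≥j, return j=3. data = [6,10,10,10,11,11]

2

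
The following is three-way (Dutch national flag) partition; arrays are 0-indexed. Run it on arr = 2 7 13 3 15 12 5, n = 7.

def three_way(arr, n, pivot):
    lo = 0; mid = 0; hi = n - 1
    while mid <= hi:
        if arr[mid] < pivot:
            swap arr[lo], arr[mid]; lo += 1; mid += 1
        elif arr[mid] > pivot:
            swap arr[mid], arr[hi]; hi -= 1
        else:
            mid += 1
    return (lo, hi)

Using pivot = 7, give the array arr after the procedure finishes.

lo=0 mid=0 hi=6
2<7: swap(0,0), lo=1 mid=1 ⇒ 2 7 13 3 15 12 5
7=7: mid=2
13>7: swap(2,6), hi=5 ⇒ 2 7 5 3 15 12 13
5<7: swap(1,2), lo=2 mid=3 ⇒ 2 5 7 3 15 12 13
3<7: swap(2,3), lo=3 mid=4 ⇒ 2 5 3 7 15 12 13
15>7: swap(4,5), hi=4 ⇒ 2 5 3 7 12 15 13
12>7: swap(4,4), hi=3 ⇒ 2 5 3 7 12 15 13
done. lo=3 hi=3; arr=2 5 3 7 12 15 13

2 5 3 7 12 15 13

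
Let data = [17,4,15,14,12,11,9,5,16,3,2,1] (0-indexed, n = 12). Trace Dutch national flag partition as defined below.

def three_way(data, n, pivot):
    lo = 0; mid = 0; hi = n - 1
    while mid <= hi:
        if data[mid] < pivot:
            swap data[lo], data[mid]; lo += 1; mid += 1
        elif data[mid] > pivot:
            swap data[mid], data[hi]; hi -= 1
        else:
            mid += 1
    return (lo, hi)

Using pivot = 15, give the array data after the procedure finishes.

pivot = 15; lo=0, mid=0, hi=11
data[mid]=17>15: swap data[0],data[11]; hi=10 → [1,4,15,14,12,11,9,5,16,3,2,17]
data[mid]=1<15: swap data[0],data[0]; lo=1,mid=1 → [1,4,15,14,12,11,9,5,16,3,2,17]
data[mid]=4<15: swap data[1],data[1]; lo=2,mid=2 → [1,4,15,14,12,11,9,5,16,3,2,17]
data[mid]=15=15: mid=3
data[mid]=14<15: swap data[2],data[3]; lo=3,mid=4 → [1,4,14,15,12,11,9,5,16,3,2,17]
data[mid]=12<15: swap data[3],data[4]; lo=4,mid=5 → [1,4,14,12,15,11,9,5,16,3,2,17]
data[mid]=11<15: swap data[4],data[5]; lo=5,mid=6 → [1,4,14,12,11,15,9,5,16,3,2,17]
data[mid]=9<15: swap data[5],data[6]; lo=6,mid=7 → [1,4,14,12,11,9,15,5,16,3,2,17]
data[mid]=5<15: swap data[6],data[7]; lo=7,mid=8 → [1,4,14,12,11,9,5,15,16,3,2,17]
data[mid]=16>15: swap data[8],data[10]; hi=9 → [1,4,14,12,11,9,5,15,2,3,16,17]
data[mid]=2<15: swap data[7],data[8]; lo=8,mid=9 → [1,4,14,12,11,9,5,2,15,3,16,17]
data[mid]=3<15: swap data[8],data[9]; lo=9,mid=10 → [1,4,14,12,11,9,5,2,3,15,16,17]
end: lo=9, hi=9; data = [1,4,14,12,11,9,5,2,3,15,16,17]

[1,4,14,12,11,9,5,2,3,15,16,17]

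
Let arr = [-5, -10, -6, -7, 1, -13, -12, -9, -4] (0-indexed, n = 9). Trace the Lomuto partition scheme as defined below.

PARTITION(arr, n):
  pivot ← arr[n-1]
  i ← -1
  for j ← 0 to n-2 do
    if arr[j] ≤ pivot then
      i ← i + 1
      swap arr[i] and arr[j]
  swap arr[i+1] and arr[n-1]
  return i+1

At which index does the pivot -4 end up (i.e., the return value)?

pivot=-4, i=-1
j=0: -5≤-4, i=0, swap(0,0) ⇒ [-5, -10, -6, -7, 1, -13, -12, -9, -4]
j=1: -10≤-4, i=1, swap(1,1) ⇒ [-5, -10, -6, -7, 1, -13, -12, -9, -4]
j=2: -6≤-4, i=2, swap(2,2) ⇒ [-5, -10, -6, -7, 1, -13, -12, -9, -4]
j=3: -7≤-4, i=3, swap(3,3) ⇒ [-5, -10, -6, -7, 1, -13, -12, -9, -4]
j=4: 1>-4, skip
j=5: -13≤-4, i=4, swap(4,5) ⇒ [-5, -10, -6, -7, -13, 1, -12, -9, -4]
j=6: -12≤-4, i=5, swap(5,6) ⇒ [-5, -10, -6, -7, -13, -12, 1, -9, -4]
j=7: -9≤-4, i=6, swap(6,7) ⇒ [-5, -10, -6, -7, -13, -12, -9, 1, -4]
swap(7,8) ⇒ [-5, -10, -6, -7, -13, -12, -9, -4, 1]; return 7

7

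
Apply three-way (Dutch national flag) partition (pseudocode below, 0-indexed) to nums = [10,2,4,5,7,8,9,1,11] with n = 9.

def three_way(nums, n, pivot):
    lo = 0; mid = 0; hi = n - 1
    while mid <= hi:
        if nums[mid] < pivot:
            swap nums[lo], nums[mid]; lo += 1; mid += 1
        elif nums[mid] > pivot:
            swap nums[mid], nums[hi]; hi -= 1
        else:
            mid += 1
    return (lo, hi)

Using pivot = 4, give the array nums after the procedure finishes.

lo=0 mid=0 hi=8
10>4: swap(0,8), hi=7 ⇒ [11,2,4,5,7,8,9,1,10]
11>4: swap(0,7), hi=6 ⇒ [1,2,4,5,7,8,9,11,10]
1<4: swap(0,0), lo=1 mid=1 ⇒ [1,2,4,5,7,8,9,11,10]
2<4: swap(1,1), lo=2 mid=2 ⇒ [1,2,4,5,7,8,9,11,10]
4=4: mid=3
5>4: swap(3,6), hi=5 ⇒ [1,2,4,9,7,8,5,11,10]
9>4: swap(3,5), hi=4 ⇒ [1,2,4,8,7,9,5,11,10]
8>4: swap(3,4), hi=3 ⇒ [1,2,4,7,8,9,5,11,10]
7>4: swap(3,3), hi=2 ⇒ [1,2,4,7,8,9,5,11,10]
done. lo=2 hi=2; nums=[1,2,4,7,8,9,5,11,10]

[1,2,4,7,8,9,5,11,10]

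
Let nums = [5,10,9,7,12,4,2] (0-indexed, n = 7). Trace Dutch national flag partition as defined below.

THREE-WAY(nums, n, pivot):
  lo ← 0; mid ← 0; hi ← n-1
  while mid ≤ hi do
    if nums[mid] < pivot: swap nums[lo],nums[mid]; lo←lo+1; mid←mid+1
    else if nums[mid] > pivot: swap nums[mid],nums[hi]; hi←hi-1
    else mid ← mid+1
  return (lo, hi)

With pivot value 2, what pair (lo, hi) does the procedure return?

pivot = 2; lo=0, mid=0, hi=6
nums[mid]=5>2: swap nums[0],nums[6]; hi=5 → [2,10,9,7,12,4,5]
nums[mid]=2=2: mid=1
nums[mid]=10>2: swap nums[1],nums[5]; hi=4 → [2,4,9,7,12,10,5]
nums[mid]=4>2: swap nums[1],nums[4]; hi=3 → [2,12,9,7,4,10,5]
nums[mid]=12>2: swap nums[1],nums[3]; hi=2 → [2,7,9,12,4,10,5]
nums[mid]=7>2: swap nums[1],nums[2]; hi=1 → [2,9,7,12,4,10,5]
nums[mid]=9>2: swap nums[1],nums[1]; hi=0 → [2,9,7,12,4,10,5]
end: lo=0, hi=0; nums = [2,9,7,12,4,10,5]

(0, 0)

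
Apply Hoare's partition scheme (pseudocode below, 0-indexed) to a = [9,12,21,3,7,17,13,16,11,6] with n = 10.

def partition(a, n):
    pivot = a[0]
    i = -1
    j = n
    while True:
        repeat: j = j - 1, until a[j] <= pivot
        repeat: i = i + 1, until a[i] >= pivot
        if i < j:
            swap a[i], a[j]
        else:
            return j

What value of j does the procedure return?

2

pivot = a[0] = 9; i = -1, j = 10
j→9 (a[9]=6≤9), i→0 (a[0]=9≥9); i<j, swap → [6,12,21,3,7,17,13,16,11,9]
j→4 (a[4]=7≤9), i→1 (a[1]=12≥9); i<j, swap → [6,7,21,3,12,17,13,16,11,9]
j→3 (a[3]=3≤9), i→2 (a[2]=21≥9); i<j, swap → [6,7,3,21,12,17,13,16,11,9]
j→2, i→3; i≥j, return j=2. a = [6,7,3,21,12,17,13,16,11,9]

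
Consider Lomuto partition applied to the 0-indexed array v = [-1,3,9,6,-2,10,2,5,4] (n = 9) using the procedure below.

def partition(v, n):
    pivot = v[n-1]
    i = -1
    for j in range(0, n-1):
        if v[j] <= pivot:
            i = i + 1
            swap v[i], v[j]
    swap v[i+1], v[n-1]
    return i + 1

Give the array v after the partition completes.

pivot = v[8] = 4; i = -1
j=0: v[0]=-1 ≤ 4 → i=0, swap v[0],v[0] (no change) → [-1,3,9,6,-2,10,2,5,4]
j=1: v[1]=3 ≤ 4 → i=1, swap v[1],v[1] (no change) → [-1,3,9,6,-2,10,2,5,4]
j=2: v[2]=9 > 4 → no swap
j=3: v[3]=6 > 4 → no swap
j=4: v[4]=-2 ≤ 4 → i=2, swap v[2],v[4] → [-1,3,-2,6,9,10,2,5,4]
j=5: v[5]=10 > 4 → no swap
j=6: v[6]=2 ≤ 4 → i=3, swap v[3],v[6] → [-1,3,-2,2,9,10,6,5,4]
j=7: v[7]=5 > 4 → no swap
final swap v[4],v[8] → [-1,3,-2,2,4,10,6,5,9]; return 4

[-1,3,-2,2,4,10,6,5,9]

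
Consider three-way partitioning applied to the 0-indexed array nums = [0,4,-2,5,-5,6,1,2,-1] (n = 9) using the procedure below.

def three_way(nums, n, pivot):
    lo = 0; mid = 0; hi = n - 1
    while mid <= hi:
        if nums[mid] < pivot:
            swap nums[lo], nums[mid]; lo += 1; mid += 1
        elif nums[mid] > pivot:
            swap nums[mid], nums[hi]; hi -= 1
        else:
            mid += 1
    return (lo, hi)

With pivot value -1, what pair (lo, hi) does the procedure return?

(2, 2)

pivot = -1; lo=0, mid=0, hi=8
nums[mid]=0>-1: swap nums[0],nums[8]; hi=7 → [-1,4,-2,5,-5,6,1,2,0]
nums[mid]=-1=-1: mid=1
nums[mid]=4>-1: swap nums[1],nums[7]; hi=6 → [-1,2,-2,5,-5,6,1,4,0]
nums[mid]=2>-1: swap nums[1],nums[6]; hi=5 → [-1,1,-2,5,-5,6,2,4,0]
nums[mid]=1>-1: swap nums[1],nums[5]; hi=4 → [-1,6,-2,5,-5,1,2,4,0]
nums[mid]=6>-1: swap nums[1],nums[4]; hi=3 → [-1,-5,-2,5,6,1,2,4,0]
nums[mid]=-5<-1: swap nums[0],nums[1]; lo=1,mid=2 → [-5,-1,-2,5,6,1,2,4,0]
nums[mid]=-2<-1: swap nums[1],nums[2]; lo=2,mid=3 → [-5,-2,-1,5,6,1,2,4,0]
nums[mid]=5>-1: swap nums[3],nums[3]; hi=2 → [-5,-2,-1,5,6,1,2,4,0]
end: lo=2, hi=2; nums = [-5,-2,-1,5,6,1,2,4,0]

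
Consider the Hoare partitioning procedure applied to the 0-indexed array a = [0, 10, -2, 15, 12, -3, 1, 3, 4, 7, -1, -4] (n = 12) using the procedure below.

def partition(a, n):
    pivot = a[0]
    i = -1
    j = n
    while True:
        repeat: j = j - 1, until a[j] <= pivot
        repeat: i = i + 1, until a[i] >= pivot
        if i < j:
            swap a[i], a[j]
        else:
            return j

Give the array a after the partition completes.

[-4, -1, -2, -3, 12, 15, 1, 3, 4, 7, 10, 0]

pivot = a[0] = 0; i = -1, j = 12
j→11 (a[11]=-4≤0), i→0 (a[0]=0≥0); i<j, swap → [-4, 10, -2, 15, 12, -3, 1, 3, 4, 7, -1, 0]
j→10 (a[10]=-1≤0), i→1 (a[1]=10≥0); i<j, swap → [-4, -1, -2, 15, 12, -3, 1, 3, 4, 7, 10, 0]
j→5 (a[5]=-3≤0), i→3 (a[3]=15≥0); i<j, swap → [-4, -1, -2, -3, 12, 15, 1, 3, 4, 7, 10, 0]
j→3, i→4; i≥j, return j=3. a = [-4, -1, -2, -3, 12, 15, 1, 3, 4, 7, 10, 0]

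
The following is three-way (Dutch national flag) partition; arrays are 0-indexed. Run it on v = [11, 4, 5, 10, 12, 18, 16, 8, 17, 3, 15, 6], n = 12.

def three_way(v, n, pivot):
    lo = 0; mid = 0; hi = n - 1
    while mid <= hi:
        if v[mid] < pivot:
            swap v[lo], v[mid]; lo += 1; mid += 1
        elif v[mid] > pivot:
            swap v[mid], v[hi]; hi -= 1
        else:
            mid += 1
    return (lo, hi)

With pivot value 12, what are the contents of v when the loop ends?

[11, 4, 5, 10, 6, 3, 8, 12, 17, 15, 16, 18]

lo=0 mid=0 hi=11
11<12: swap(0,0), lo=1 mid=1 ⇒ [11, 4, 5, 10, 12, 18, 16, 8, 17, 3, 15, 6]
4<12: swap(1,1), lo=2 mid=2 ⇒ [11, 4, 5, 10, 12, 18, 16, 8, 17, 3, 15, 6]
5<12: swap(2,2), lo=3 mid=3 ⇒ [11, 4, 5, 10, 12, 18, 16, 8, 17, 3, 15, 6]
10<12: swap(3,3), lo=4 mid=4 ⇒ [11, 4, 5, 10, 12, 18, 16, 8, 17, 3, 15, 6]
12=12: mid=5
18>12: swap(5,11), hi=10 ⇒ [11, 4, 5, 10, 12, 6, 16, 8, 17, 3, 15, 18]
6<12: swap(4,5), lo=5 mid=6 ⇒ [11, 4, 5, 10, 6, 12, 16, 8, 17, 3, 15, 18]
16>12: swap(6,10), hi=9 ⇒ [11, 4, 5, 10, 6, 12, 15, 8, 17, 3, 16, 18]
15>12: swap(6,9), hi=8 ⇒ [11, 4, 5, 10, 6, 12, 3, 8, 17, 15, 16, 18]
3<12: swap(5,6), lo=6 mid=7 ⇒ [11, 4, 5, 10, 6, 3, 12, 8, 17, 15, 16, 18]
8<12: swap(6,7), lo=7 mid=8 ⇒ [11, 4, 5, 10, 6, 3, 8, 12, 17, 15, 16, 18]
17>12: swap(8,8), hi=7 ⇒ [11, 4, 5, 10, 6, 3, 8, 12, 17, 15, 16, 18]
done. lo=7 hi=7; v=[11, 4, 5, 10, 6, 3, 8, 12, 17, 15, 16, 18]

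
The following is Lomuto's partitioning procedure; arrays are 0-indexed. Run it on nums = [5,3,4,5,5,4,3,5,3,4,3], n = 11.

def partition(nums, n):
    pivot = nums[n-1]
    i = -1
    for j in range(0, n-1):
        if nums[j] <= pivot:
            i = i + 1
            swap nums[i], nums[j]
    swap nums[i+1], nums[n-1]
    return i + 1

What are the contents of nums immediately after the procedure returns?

pivot = nums[10] = 3; i = -1
j=0: nums[0]=5 > 3 → no swap
j=1: nums[1]=3 ≤ 3 → i=0, swap nums[0],nums[1] → [3,5,4,5,5,4,3,5,3,4,3]
j=2: nums[2]=4 > 3 → no swap
j=3: nums[3]=5 > 3 → no swap
j=4: nums[4]=5 > 3 → no swap
j=5: nums[5]=4 > 3 → no swap
j=6: nums[6]=3 ≤ 3 → i=1, swap nums[1],nums[6] → [3,3,4,5,5,4,5,5,3,4,3]
j=7: nums[7]=5 > 3 → no swap
j=8: nums[8]=3 ≤ 3 → i=2, swap nums[2],nums[8] → [3,3,3,5,5,4,5,5,4,4,3]
j=9: nums[9]=4 > 3 → no swap
final swap nums[3],nums[10] → [3,3,3,3,5,4,5,5,4,4,5]; return 3

[3,3,3,3,5,4,5,5,4,4,5]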